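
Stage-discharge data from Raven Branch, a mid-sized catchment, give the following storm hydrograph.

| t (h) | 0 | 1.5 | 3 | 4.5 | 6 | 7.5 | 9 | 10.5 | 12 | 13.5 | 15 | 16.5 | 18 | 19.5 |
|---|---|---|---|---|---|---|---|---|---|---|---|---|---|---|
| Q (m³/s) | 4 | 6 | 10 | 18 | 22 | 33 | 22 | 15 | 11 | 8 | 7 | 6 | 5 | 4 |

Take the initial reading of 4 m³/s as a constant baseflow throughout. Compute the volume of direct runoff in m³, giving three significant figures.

Direct-runoff ordinates (Q − Q_b): 0.0, 2.0, 6.0, 14.0, 18.0, 29.0, 18.0, 11.0, 7.0, 4.0, 3.0, 2.0, 1.0, 0.0 m³/s.
ΣQ_DR = 115.0 m³/s.
With Δt = 1.5 h = 5400 s, V = ΣQ_DR · Δt = 115.0 × 5400 = 6.21 × 10^5 m³.

V ≈ 6.21 × 10^5 m³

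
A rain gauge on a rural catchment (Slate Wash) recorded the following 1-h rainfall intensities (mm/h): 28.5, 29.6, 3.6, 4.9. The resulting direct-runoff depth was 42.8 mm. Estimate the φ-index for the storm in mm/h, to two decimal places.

φ ≈ 7.65 mm/h

Only the 2 blocks with intensity above φ contribute runoff: 28.5, 29.6 mm/h.
Σ(I−φ)·Δt = d  ⇒  (28.5+29.6 − 2φ)·1 = 42.8
φ = (58.10 − 42.8/1) / 2 = 7.65 mm/h.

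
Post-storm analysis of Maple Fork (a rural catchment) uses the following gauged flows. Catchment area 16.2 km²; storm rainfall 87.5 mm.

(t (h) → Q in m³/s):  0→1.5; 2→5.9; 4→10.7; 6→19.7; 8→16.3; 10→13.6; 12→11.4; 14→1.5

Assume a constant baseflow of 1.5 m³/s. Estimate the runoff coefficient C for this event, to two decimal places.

ΣQ_DR = 68.60 m³/s; V = ΣQ_DR·Δt = 4.939 × 10^5 m³.
Runoff depth d = V / A = 30.49 mm.
C = d / P = 30.49 / 87.5 = 0.35.

C ≈ 0.35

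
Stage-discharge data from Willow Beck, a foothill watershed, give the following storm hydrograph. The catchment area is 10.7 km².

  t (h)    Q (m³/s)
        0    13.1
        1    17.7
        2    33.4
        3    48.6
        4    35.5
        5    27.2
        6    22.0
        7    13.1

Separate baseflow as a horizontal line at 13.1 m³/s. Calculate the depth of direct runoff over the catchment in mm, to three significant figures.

d ≈ 35.6 mm

Direct runoff: 0.0, 4.6, 20.3, 35.5, 22.4, 14.1, 8.9, 0.0 m³/s; ΣQ_DR = 105.8 m³/s.
V = ΣQ_DR · Δt = 105.8 × 3600 s = 3.809 × 10^5 m³.
Over A = 10.7 km², depth = V / A = 35.6 mm.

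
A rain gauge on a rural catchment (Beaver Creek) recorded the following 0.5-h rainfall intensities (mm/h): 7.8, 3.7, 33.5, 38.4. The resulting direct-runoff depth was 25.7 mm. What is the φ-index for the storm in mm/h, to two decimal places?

φ ≈ 10.25 mm/h

Only the 2 blocks with intensity above φ contribute runoff: 33.5, 38.4 mm/h.
Σ(I−φ)·Δt = d  ⇒  (33.5+38.4 − 2φ)·0.5 = 25.7
φ = (71.90 − 25.7/0.5) / 2 = 10.25 mm/h.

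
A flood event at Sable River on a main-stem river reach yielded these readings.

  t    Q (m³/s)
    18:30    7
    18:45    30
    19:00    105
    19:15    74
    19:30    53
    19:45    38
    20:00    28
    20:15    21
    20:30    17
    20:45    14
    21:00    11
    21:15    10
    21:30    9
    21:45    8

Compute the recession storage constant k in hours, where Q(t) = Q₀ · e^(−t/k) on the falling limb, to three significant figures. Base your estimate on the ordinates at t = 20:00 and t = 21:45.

On the falling limb, Q drops from 28 to 8 m³/s between t = 20:00 and t = 21:45 (Δt = 1.75 h).
k = −Δt / ln(Q₂/Q₁) = −1.75 / ln(8/28) = 1.40 h.

k ≈ 1.40 h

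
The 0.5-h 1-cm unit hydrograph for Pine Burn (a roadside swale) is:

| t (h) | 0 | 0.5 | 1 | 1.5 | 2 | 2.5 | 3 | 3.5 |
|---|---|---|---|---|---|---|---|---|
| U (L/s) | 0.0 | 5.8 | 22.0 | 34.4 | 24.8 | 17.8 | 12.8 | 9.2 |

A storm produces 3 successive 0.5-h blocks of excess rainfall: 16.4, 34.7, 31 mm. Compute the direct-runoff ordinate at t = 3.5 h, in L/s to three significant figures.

Q ≈ 115 L/s

By discrete convolution, Q_j = Σ (P_i / 10 mm) · U_{j−i}.
At t = 3.5 h (j=7): Q = (16.4/10)·9.2 + (34.7/10)·12.8 + (31/10)·17.8 = 115 L/s.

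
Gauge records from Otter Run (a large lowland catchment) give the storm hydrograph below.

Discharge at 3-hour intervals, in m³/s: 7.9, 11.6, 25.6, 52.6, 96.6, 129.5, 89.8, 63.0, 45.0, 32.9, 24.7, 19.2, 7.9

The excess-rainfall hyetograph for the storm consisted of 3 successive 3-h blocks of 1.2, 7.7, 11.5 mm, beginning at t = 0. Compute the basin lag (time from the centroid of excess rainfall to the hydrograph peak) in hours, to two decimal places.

Centroid of excess rainfall: t_c = Σ P_i·t̄_i / ΣP_i = 6.0147 h (block centres at 1.5, 4.5, 7.5 h).
Hydrograph peak occurs at t = 15 h, so basin lag t_L = 15 − 6.0147 = 8.99 h.

t_L ≈ 8.99 h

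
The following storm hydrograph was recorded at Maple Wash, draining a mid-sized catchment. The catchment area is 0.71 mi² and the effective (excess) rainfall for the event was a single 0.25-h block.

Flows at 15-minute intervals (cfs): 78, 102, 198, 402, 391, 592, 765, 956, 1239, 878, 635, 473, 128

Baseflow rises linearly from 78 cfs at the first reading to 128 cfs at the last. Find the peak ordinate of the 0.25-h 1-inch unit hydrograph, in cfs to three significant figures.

U_p ≈ 376 cfs

Direct runoff: 0.00, 19.83, 111.67, 311.50, 296.33, 493.17, 662.00, 848.83, 1127.67, 762.50, 515.33, 349.17, 0.00 cfs; ΣQ_DR = 5498 cfs, peak = 1127.67 cfs.
Runoff depth d = ΣQ_DR·Δt / A = 5498 × 900 / (0.71 mi²) = 3.000 in.
The 1-inch UH is the DRH scaled by (1 in)/d, so U_p = 1127.67 × 1/3.000 = 376 cfs.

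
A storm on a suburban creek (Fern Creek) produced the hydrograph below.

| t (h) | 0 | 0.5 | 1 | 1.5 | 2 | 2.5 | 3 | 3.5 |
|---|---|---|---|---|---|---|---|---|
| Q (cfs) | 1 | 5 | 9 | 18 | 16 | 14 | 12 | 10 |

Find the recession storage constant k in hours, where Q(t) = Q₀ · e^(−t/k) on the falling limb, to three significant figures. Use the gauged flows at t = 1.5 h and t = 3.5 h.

On the falling limb, Q drops from 18 to 10 cfs between t = 1.5 h and t = 3.5 h (Δt = 2 h).
k = −Δt / ln(Q₂/Q₁) = −2 / ln(10/18) = 3.40 h.

k ≈ 3.40 h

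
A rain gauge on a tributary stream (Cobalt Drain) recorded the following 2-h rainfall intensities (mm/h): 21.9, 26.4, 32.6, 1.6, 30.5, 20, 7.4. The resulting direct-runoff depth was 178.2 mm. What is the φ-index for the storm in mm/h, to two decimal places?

Only the 5 blocks with intensity above φ contribute runoff: 21.9, 26.4, 32.6, 30.5, 20 mm/h.
Σ(I−φ)·Δt = d  ⇒  (21.9+26.4+32.6+30.5+20 − 5φ)·2 = 178.2
φ = (131.4 − 178.2/2) / 5 = 8.46 mm/h.

φ ≈ 8.46 mm/h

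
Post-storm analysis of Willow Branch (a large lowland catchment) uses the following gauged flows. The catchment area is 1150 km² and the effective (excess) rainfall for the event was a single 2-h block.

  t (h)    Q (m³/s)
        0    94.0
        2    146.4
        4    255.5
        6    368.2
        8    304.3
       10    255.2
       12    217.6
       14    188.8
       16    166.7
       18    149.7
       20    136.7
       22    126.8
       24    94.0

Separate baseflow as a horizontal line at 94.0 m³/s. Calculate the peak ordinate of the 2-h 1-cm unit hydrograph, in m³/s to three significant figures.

Direct runoff: 0.0, 52.4, 161.5, 274.2, 210.3, 161.2, 123.6, 94.8, 72.7, 55.7, 42.7, 32.8, 0.0 m³/s; ΣQ_DR = 1282 m³/s, peak = 274.2 m³/s.
Runoff depth d = ΣQ_DR·Δt / A = 1282 × 7200 / (1150 km²) = 8.026 mm.
The 1-cm UH is the DRH scaled by (10 mm)/d, so U_p = 274.2 × 10/8.026 = 342 m³/s.

U_p ≈ 342 m³/s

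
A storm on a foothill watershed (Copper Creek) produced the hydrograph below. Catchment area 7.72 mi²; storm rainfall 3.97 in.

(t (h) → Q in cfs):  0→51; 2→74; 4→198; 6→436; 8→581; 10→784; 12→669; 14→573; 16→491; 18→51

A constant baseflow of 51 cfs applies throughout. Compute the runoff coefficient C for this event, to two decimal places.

C ≈ 0.34

ΣQ_DR = 3398 cfs; V = ΣQ_DR·Δt = 2.447 × 10^7 ft³.
Runoff depth d = V / A = 1.364 in.
C = d / P = 1.364 / 3.97 = 0.34.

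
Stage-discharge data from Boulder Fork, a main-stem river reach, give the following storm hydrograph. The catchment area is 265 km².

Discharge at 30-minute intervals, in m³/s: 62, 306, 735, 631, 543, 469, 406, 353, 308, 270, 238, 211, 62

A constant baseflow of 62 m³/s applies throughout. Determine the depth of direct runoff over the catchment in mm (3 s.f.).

Direct runoff: 0.0, 244.0, 673.0, 569.0, 481.0, 407.0, 344.0, 291.0, 246.0, 208.0, 176.0, 149.0, 0.0 m³/s; ΣQ_DR = 3788 m³/s.
V = ΣQ_DR · Δt = 3788 × 1800 s = 6.818 × 10^6 m³.
Over A = 265 km², depth = V / A = 25.7 mm.

d ≈ 25.7 mm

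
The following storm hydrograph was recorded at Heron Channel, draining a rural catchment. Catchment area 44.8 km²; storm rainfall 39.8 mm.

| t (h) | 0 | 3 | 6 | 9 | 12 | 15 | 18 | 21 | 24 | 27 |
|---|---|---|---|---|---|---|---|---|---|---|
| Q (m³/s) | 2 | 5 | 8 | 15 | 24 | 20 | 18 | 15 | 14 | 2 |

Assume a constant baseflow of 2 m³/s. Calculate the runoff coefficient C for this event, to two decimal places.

C ≈ 0.62

ΣQ_DR = 103.0 m³/s; V = ΣQ_DR·Δt = 1.112 × 10^6 m³.
Runoff depth d = V / A = 24.83 mm.
C = d / P = 24.83 / 39.8 = 0.62.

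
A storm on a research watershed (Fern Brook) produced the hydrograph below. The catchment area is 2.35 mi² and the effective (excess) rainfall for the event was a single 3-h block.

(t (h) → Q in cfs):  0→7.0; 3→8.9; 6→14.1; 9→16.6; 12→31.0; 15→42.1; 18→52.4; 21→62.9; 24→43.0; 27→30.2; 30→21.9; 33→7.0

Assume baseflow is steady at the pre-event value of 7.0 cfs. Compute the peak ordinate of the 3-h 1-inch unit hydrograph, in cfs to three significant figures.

Direct runoff: 0.0, 1.9, 7.1, 9.6, 24.0, 35.1, 45.4, 55.9, 36.0, 23.2, 14.9, 0.0 cfs; ΣQ_DR = 253.1 cfs, peak = 55.9 cfs.
Runoff depth d = ΣQ_DR·Δt / A = 253.1 × 10800 / (2.35 mi²) = 0.5007 in.
The 1-inch UH is the DRH scaled by (1 in)/d, so U_p = 55.9 × 1/0.5007 = 112 cfs.

U_p ≈ 112 cfs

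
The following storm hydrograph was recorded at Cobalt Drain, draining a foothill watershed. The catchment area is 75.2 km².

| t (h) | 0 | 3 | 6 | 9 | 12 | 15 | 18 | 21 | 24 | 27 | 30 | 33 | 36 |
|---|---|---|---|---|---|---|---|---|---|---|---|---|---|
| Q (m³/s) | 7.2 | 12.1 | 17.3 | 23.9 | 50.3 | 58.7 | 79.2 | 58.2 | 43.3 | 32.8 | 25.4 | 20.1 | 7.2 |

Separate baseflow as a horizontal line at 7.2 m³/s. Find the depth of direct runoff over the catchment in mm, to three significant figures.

Direct runoff: 0.0, 4.9, 10.1, 16.7, 43.1, 51.5, 72.0, 51.0, 36.1, 25.6, 18.2, 12.9, 0.0 m³/s; ΣQ_DR = 342.1 m³/s.
V = ΣQ_DR · Δt = 342.1 × 10800 s = 3.695 × 10^6 m³.
Over A = 75.2 km², depth = V / A = 49.1 mm.

d ≈ 49.1 mm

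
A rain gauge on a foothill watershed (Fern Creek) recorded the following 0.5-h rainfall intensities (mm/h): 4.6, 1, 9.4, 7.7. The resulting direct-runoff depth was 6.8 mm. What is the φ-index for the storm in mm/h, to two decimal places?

φ ≈ 2.70 mm/h

Only the 3 blocks with intensity above φ contribute runoff: 4.6, 9.4, 7.7 mm/h.
Σ(I−φ)·Δt = d  ⇒  (4.6+9.4+7.7 − 3φ)·0.5 = 6.8
φ = (21.70 − 6.8/0.5) / 3 = 2.70 mm/h.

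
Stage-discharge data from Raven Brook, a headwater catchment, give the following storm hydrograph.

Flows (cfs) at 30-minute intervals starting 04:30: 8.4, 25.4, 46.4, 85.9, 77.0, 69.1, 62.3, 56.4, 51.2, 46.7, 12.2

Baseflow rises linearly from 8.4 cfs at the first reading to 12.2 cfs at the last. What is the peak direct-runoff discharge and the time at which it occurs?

Q_p = 76.36 cfs at t = 06:00

Subtracting baseflow gives direct-runoff ordinates: 0.00, 16.62, 37.24, 76.36, 67.08, 58.80, 51.62, 45.34, 39.76, 34.88, 0.00 cfs.
The maximum is 76.36 cfs, occurring at the reading for t = 06:00.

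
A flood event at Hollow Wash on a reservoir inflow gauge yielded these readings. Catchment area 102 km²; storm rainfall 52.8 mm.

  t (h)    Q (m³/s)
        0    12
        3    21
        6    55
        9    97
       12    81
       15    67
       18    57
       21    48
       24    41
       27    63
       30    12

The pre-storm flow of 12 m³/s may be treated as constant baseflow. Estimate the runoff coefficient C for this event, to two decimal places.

C ≈ 0.85

ΣQ_DR = 422.0 m³/s; V = ΣQ_DR·Δt = 4.558 × 10^6 m³.
Runoff depth d = V / A = 44.68 mm.
C = d / P = 44.68 / 52.8 = 0.85.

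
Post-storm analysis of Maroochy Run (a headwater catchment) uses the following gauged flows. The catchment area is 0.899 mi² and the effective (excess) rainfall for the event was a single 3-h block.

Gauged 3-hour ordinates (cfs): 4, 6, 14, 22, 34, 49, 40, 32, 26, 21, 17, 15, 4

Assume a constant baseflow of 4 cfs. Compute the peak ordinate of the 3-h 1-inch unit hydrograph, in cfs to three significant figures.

U_p ≈ 37.5 cfs

Direct runoff: 0.0, 2.0, 10.0, 18.0, 30.0, 45.0, 36.0, 28.0, 22.0, 17.0, 13.0, 11.0, 0.0 cfs; ΣQ_DR = 232.0 cfs, peak = 45.0 cfs.
Runoff depth d = ΣQ_DR·Δt / A = 232.0 × 10800 / (0.899 mi²) = 1.200 in.
The 1-inch UH is the DRH scaled by (1 in)/d, so U_p = 45.0 × 1/1.200 = 37.5 cfs.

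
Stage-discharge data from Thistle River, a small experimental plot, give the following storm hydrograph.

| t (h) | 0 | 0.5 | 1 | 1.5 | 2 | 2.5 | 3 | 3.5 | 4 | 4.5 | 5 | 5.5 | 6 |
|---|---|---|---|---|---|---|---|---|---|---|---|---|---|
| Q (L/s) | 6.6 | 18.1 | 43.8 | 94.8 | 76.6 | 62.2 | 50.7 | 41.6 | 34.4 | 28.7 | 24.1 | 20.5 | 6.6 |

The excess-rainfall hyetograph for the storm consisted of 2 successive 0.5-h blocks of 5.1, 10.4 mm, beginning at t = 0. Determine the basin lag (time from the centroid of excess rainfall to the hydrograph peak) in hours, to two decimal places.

t_L ≈ 0.91 h

Centroid of excess rainfall: t_c = Σ P_i·t̄_i / ΣP_i = 0.5855 h (block centres at 0.25, 0.75 h).
Hydrograph peak occurs at t = 1.5 h, so basin lag t_L = 1.5 − 0.5855 = 0.91 h.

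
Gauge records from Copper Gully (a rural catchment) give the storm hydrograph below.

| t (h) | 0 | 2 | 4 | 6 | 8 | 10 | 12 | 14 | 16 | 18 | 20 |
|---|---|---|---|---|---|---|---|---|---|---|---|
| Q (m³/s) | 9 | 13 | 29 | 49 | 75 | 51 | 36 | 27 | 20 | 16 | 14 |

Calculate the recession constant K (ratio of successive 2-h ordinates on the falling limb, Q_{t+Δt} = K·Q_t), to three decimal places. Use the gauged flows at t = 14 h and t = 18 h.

Using the recession-limb readings at t = 14 h and t = 18 h: Q falls from 27 to 16 m³/s over 2 intervals.
K = (Q₂/Q₁)^(1/2) = (16/27)^(1/2) = 0.770.

K ≈ 0.770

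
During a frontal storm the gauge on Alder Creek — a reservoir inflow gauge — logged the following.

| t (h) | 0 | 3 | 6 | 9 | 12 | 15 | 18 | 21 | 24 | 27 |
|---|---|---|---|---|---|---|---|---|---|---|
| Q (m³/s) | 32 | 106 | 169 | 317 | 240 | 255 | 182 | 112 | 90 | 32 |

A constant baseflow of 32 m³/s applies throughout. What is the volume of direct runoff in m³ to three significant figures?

V ≈ 1.31 × 10^7 m³

Direct-runoff ordinates (Q − Q_b): 0.0, 74.0, 137.0, 285.0, 208.0, 223.0, 150.0, 80.0, 58.0, 0.0 m³/s.
ΣQ_DR = 1215 m³/s.
With Δt = 3 h = 10800 s, V = ΣQ_DR · Δt = 1215 × 10800 = 1.31 × 10^7 m³.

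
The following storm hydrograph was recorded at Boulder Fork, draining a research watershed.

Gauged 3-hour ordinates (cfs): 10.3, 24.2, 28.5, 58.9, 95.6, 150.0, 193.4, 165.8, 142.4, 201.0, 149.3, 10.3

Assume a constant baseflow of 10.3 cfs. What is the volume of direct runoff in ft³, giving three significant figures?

V ≈ 1.19 × 10^7 ft³

Direct-runoff ordinates (Q − Q_b): 0.0, 13.9, 18.2, 48.6, 85.3, 139.7, 183.1, 155.5, 132.1, 190.7, 139.0, 0.0 cfs.
ΣQ_DR = 1106 cfs.
With Δt = 3 h = 10800 s, V = ΣQ_DR · Δt = 1106 × 10800 = 1.19 × 10^7 ft³.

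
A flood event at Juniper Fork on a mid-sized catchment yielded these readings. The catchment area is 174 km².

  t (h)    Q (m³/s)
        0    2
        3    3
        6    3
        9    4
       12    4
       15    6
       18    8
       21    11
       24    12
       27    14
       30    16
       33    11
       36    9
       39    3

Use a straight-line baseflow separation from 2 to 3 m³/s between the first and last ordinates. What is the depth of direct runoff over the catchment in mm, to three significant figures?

Direct runoff: 0.00, 0.92, 0.85, 1.77, 1.69, 3.62, 5.54, 8.46, 9.38, 11.31, 13.23, 8.15, 6.08, 0.00 m³/s; ΣQ_DR = 71.00 m³/s.
V = ΣQ_DR · Δt = 71.00 × 10800 s = 7.668 × 10^5 m³.
Over A = 174 km², depth = V / A = 4.41 mm.

d ≈ 4.41 mm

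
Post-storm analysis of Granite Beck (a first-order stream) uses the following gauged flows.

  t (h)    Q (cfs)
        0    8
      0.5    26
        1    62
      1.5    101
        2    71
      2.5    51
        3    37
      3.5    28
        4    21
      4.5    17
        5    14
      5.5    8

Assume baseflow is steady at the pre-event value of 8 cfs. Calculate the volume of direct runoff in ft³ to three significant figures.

Direct-runoff ordinates (Q − Q_b): 0.0, 18.0, 54.0, 93.0, 63.0, 43.0, 29.0, 20.0, 13.0, 9.0, 6.0, 0.0 cfs.
ΣQ_DR = 348.0 cfs.
With Δt = 0.5 h = 1800 s, V = ΣQ_DR · Δt = 348.0 × 1800 = 6.26 × 10^5 ft³.

V ≈ 6.26 × 10^5 ft³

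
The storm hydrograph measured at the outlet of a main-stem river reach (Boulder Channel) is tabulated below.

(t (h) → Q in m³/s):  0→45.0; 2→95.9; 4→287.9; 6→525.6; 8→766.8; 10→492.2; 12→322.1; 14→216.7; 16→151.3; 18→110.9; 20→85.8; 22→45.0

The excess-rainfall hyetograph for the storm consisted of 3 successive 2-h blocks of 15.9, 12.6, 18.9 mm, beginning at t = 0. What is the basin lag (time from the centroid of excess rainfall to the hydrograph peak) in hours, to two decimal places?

t_L ≈ 4.87 h

Centroid of excess rainfall: t_c = Σ P_i·t̄_i / ΣP_i = 3.1266 h (block centres at 1, 3, 5 h).
Hydrograph peak occurs at t = 8 h, so basin lag t_L = 8 − 3.1266 = 4.87 h.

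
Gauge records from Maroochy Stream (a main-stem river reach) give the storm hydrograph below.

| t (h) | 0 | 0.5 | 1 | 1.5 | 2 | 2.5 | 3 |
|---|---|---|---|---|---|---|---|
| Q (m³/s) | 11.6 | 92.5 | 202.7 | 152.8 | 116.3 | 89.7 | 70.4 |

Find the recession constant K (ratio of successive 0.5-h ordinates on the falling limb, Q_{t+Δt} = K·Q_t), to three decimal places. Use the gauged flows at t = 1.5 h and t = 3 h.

K ≈ 0.772

Using the recession-limb readings at t = 1.5 h and t = 3 h: Q falls from 152.8 to 70.4 m³/s over 3 intervals.
K = (Q₂/Q₁)^(1/3) = (70.4/152.8)^(1/3) = 0.772.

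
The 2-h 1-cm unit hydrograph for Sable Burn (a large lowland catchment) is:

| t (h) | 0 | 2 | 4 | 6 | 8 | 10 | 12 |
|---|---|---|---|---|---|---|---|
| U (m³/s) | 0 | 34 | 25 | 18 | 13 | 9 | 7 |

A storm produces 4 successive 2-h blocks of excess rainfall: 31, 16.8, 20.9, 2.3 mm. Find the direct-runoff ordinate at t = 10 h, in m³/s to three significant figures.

Q ≈ 93.1 m³/s

By discrete convolution, Q_j = Σ (P_i / 10 mm) · U_{j−i}.
At t = 10 h (j=5): Q = (31/10)·9 + (16.8/10)·13 + (20.9/10)·18 + (2.3/10)·25 = 93.1 m³/s.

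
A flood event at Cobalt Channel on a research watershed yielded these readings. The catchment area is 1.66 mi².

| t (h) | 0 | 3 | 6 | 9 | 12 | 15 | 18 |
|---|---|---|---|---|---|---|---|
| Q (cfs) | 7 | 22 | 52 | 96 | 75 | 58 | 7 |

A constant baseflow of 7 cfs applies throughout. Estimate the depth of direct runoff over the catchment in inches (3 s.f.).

d ≈ 0.751 in

Direct runoff: 0.0, 15.0, 45.0, 89.0, 68.0, 51.0, 0.0 cfs; ΣQ_DR = 268.0 cfs.
V = ΣQ_DR · Δt = 268.0 × 10800 s = 2.894 × 10^6 ft³.
Over A = 1.66 mi², depth = V / A = 0.751 in.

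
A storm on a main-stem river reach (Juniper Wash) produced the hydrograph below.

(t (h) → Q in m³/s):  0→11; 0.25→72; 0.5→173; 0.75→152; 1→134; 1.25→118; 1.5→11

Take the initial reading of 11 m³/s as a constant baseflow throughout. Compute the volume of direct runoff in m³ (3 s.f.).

Direct-runoff ordinates (Q − Q_b): 0.0, 61.0, 162.0, 141.0, 123.0, 107.0, 0.0 m³/s.
ΣQ_DR = 594.0 m³/s.
With Δt = 0.25 h = 900 s, V = ΣQ_DR · Δt = 594.0 × 900 = 5.35 × 10^5 m³.

V ≈ 5.35 × 10^5 m³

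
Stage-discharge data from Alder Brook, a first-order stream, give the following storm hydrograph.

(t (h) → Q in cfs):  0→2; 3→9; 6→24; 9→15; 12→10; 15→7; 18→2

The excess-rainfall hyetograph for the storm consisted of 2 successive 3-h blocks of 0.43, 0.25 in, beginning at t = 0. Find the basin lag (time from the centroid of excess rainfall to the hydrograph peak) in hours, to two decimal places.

Centroid of excess rainfall: t_c = Σ P_i·t̄_i / ΣP_i = 2.6029 h (block centres at 1.5, 4.5 h).
Hydrograph peak occurs at t = 6 h, so basin lag t_L = 6 − 2.6029 = 3.40 h.

t_L ≈ 3.40 h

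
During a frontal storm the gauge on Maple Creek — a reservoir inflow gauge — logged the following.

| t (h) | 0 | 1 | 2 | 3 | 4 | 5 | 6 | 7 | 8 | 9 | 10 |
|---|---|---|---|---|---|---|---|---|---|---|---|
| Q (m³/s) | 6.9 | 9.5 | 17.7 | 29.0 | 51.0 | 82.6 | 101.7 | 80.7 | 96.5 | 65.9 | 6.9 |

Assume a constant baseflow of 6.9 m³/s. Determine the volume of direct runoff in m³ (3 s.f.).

V ≈ 1.70 × 10^6 m³

Direct-runoff ordinates (Q − Q_b): 0.0, 2.6, 10.8, 22.1, 44.1, 75.7, 94.8, 73.8, 89.6, 59.0, 0.0 m³/s.
ΣQ_DR = 472.5 m³/s.
With Δt = 1 h = 3600 s, V = ΣQ_DR · Δt = 472.5 × 3600 = 1.70 × 10^6 m³.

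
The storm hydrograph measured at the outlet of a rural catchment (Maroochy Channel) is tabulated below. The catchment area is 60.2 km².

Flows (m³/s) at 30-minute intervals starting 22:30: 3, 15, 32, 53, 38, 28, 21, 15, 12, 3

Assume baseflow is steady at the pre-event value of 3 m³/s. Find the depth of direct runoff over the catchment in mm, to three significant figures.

d ≈ 5.68 mm

Direct runoff: 0.0, 12.0, 29.0, 50.0, 35.0, 25.0, 18.0, 12.0, 9.0, 0.0 m³/s; ΣQ_DR = 190.0 m³/s.
V = ΣQ_DR · Δt = 190.0 × 1800 s = 3.420 × 10^5 m³.
Over A = 60.2 km², depth = V / A = 5.68 mm.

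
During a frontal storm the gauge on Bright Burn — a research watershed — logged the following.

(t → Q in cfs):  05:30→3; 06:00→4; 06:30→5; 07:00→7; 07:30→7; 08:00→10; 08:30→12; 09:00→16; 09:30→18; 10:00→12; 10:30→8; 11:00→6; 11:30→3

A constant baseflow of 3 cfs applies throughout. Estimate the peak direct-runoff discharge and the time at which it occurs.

Subtracting baseflow gives direct-runoff ordinates: 0.0, 1.0, 2.0, 4.0, 4.0, 7.0, 9.0, 13.0, 15.0, 9.0, 5.0, 3.0, 0.0 cfs.
The maximum is 15.0 cfs, occurring at the reading for t = 09:30.

Q_p = 15.0 cfs at t = 09:30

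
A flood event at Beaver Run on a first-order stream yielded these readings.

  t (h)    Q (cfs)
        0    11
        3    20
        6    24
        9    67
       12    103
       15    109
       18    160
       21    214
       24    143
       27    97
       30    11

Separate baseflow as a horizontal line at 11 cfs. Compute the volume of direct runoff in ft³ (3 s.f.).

Direct-runoff ordinates (Q − Q_b): 0.0, 9.0, 13.0, 56.0, 92.0, 98.0, 149.0, 203.0, 132.0, 86.0, 0.0 cfs.
ΣQ_DR = 838.0 cfs.
With Δt = 3 h = 10800 s, V = ΣQ_DR · Δt = 838.0 × 10800 = 9.05 × 10^6 ft³.

V ≈ 9.05 × 10^6 ft³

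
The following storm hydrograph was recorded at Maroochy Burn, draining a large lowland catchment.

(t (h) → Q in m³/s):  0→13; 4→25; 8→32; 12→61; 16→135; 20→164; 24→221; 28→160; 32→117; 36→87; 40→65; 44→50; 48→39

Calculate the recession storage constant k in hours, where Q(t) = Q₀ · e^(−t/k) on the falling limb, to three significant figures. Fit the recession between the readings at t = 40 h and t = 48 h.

k ≈ 15.7 h

On the falling limb, Q drops from 65 to 39 m³/s between t = 40 h and t = 48 h (Δt = 8 h).
k = −Δt / ln(Q₂/Q₁) = −8 / ln(39/65) = 15.7 h.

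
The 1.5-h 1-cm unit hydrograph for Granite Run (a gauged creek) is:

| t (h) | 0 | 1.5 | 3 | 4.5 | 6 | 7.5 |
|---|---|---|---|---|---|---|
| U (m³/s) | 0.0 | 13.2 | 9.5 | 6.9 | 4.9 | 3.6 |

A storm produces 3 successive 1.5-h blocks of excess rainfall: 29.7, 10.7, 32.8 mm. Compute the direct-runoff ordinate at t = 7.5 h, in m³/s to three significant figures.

Q ≈ 38.6 m³/s

By discrete convolution, Q_j = Σ (P_i / 10 mm) · U_{j−i}.
At t = 7.5 h (j=5): Q = (29.7/10)·3.6 + (10.7/10)·4.9 + (32.8/10)·6.9 = 38.6 m³/s.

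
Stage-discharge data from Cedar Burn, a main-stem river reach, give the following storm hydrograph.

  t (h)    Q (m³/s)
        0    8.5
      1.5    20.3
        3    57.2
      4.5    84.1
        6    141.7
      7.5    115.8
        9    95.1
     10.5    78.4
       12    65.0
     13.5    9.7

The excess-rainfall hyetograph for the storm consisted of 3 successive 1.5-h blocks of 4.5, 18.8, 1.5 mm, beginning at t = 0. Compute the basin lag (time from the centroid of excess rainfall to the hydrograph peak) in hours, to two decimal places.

Centroid of excess rainfall: t_c = Σ P_i·t̄_i / ΣP_i = 2.0685 h (block centres at 0.75, 2.25, 3.75 h).
Hydrograph peak occurs at t = 6 h, so basin lag t_L = 6 − 2.0685 = 3.93 h.

t_L ≈ 3.93 h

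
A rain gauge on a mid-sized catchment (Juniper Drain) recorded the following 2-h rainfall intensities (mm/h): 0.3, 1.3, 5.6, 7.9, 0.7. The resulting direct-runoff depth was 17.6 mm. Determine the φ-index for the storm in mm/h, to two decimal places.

Only the 2 blocks with intensity above φ contribute runoff: 5.6, 7.9 mm/h.
Σ(I−φ)·Δt = d  ⇒  (5.6+7.9 − 2φ)·2 = 17.6
φ = (13.50 − 17.6/2) / 2 = 2.35 mm/h.

φ ≈ 2.35 mm/h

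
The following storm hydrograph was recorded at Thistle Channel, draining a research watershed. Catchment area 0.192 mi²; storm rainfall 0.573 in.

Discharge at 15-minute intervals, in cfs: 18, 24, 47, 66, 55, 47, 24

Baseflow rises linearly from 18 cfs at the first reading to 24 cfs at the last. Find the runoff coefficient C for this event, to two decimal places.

C ≈ 0.47

ΣQ_DR = 134.0 cfs; V = ΣQ_DR·Δt = 1.206 × 10^5 ft³.
Runoff depth d = V / A = 0.2704 in.
C = d / P = 0.2704 / 0.573 = 0.47.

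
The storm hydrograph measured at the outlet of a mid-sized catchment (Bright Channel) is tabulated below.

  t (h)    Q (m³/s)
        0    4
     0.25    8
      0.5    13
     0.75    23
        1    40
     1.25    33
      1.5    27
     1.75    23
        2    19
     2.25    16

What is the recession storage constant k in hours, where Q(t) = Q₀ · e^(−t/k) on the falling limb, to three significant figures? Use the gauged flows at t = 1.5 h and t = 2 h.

On the falling limb, Q drops from 27 to 19 m³/s between t = 1.5 h and t = 2 h (Δt = 0.5 h).
k = −Δt / ln(Q₂/Q₁) = −0.5 / ln(19/27) = 1.42 h.

k ≈ 1.42 h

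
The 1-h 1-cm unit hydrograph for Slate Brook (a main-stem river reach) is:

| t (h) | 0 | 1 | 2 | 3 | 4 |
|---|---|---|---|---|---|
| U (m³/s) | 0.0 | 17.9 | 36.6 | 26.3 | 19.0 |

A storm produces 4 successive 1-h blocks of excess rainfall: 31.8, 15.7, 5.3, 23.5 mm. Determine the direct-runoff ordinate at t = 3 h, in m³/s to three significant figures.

Q ≈ 151 m³/s

By discrete convolution, Q_j = Σ (P_i / 10 mm) · U_{j−i}.
At t = 3 h (j=3): Q = (31.8/10)·26.3 + (15.7/10)·36.6 + (5.3/10)·17.9 + (23.5/10)·0.0 = 151 m³/s.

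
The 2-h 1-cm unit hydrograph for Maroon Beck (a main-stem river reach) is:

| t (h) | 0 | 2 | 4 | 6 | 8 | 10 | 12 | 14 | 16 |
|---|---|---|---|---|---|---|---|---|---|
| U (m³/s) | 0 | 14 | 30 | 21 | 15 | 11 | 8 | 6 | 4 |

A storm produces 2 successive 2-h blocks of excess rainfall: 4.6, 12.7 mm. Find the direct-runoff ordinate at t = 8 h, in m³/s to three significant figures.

By discrete convolution, Q_j = Σ (P_i / 10 mm) · U_{j−i}.
At t = 8 h (j=4): Q = (4.6/10)·15 + (12.7/10)·21 = 33.6 m³/s.

Q ≈ 33.6 m³/s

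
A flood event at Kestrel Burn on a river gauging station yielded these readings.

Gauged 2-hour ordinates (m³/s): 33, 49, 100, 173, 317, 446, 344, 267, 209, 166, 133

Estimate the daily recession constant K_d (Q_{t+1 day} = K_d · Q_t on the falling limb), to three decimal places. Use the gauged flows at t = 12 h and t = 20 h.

Between t = 12 h and t = 20 h the flow falls from 344 to 133 m³/s over 4×2 h = 8 h.
Per-interval ratio K = (133/344)^(1/4) = 0.7885; K_d = K^(24/2) = 0.058.

K_d ≈ 0.058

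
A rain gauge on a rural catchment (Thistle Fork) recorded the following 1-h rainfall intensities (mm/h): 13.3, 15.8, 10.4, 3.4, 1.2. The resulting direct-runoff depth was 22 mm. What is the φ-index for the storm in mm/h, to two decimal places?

φ ≈ 5.83 mm/h

Only the 3 blocks with intensity above φ contribute runoff: 13.3, 15.8, 10.4 mm/h.
Σ(I−φ)·Δt = d  ⇒  (13.3+15.8+10.4 − 3φ)·1 = 22
φ = (39.50 − 22/1) / 3 = 5.83 mm/h.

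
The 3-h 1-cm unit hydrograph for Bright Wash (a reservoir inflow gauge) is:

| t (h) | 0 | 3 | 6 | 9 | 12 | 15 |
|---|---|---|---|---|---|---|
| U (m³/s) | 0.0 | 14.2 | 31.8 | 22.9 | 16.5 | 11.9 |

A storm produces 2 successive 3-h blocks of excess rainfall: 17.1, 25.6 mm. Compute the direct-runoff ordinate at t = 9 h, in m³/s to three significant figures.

Q ≈ 121 m³/s

By discrete convolution, Q_j = Σ (P_i / 10 mm) · U_{j−i}.
At t = 9 h (j=3): Q = (17.1/10)·22.9 + (25.6/10)·31.8 = 121 m³/s.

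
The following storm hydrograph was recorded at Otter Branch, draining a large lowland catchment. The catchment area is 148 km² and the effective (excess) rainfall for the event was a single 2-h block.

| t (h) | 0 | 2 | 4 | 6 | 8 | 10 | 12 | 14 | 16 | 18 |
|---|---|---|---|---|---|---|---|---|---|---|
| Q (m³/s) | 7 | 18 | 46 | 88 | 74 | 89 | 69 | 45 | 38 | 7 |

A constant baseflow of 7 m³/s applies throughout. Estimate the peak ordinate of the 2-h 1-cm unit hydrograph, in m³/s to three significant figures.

U_p ≈ 41.0 m³/s

Direct runoff: 0.0, 11.0, 39.0, 81.0, 67.0, 82.0, 62.0, 38.0, 31.0, 0.0 m³/s; ΣQ_DR = 411.0 m³/s, peak = 82.0 m³/s.
Runoff depth d = ΣQ_DR·Δt / A = 411.0 × 7200 / (148 km²) = 19.99 mm.
The 1-cm UH is the DRH scaled by (10 mm)/d, so U_p = 82.0 × 10/19.99 = 41.0 m³/s.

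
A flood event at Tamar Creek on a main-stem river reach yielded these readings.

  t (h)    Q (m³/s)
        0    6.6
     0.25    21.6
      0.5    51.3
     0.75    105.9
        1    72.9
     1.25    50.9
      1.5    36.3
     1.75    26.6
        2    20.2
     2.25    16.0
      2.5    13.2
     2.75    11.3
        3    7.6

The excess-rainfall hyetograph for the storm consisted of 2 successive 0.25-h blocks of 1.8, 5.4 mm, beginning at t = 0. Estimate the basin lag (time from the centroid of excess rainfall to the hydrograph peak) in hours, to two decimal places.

Centroid of excess rainfall: t_c = Σ P_i·t̄_i / ΣP_i = 0.3125 h (block centres at 0.125, 0.375 h).
Hydrograph peak occurs at t = 0.75 h, so basin lag t_L = 0.75 − 0.3125 = 0.44 h.

t_L ≈ 0.44 h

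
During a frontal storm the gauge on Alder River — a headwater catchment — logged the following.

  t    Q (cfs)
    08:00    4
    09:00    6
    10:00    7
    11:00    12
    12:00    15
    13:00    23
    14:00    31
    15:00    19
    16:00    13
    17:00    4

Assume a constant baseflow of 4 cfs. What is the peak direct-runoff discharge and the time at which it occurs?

Q_p = 27.0 cfs at t = 14:00

Subtracting baseflow gives direct-runoff ordinates: 0.0, 2.0, 3.0, 8.0, 11.0, 19.0, 27.0, 15.0, 9.0, 0.0 cfs.
The maximum is 27.0 cfs, occurring at the reading for t = 14:00.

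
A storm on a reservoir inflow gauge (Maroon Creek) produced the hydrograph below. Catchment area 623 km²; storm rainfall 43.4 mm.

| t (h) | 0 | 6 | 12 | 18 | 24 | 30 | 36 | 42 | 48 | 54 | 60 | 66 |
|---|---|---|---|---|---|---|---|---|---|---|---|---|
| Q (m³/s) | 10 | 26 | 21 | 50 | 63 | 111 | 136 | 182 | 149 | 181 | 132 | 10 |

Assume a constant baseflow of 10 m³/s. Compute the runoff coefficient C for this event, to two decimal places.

ΣQ_DR = 951.0 m³/s; V = ΣQ_DR·Δt = 2.054 × 10^7 m³.
Runoff depth d = V / A = 32.97 mm.
C = d / P = 32.97 / 43.4 = 0.76.

C ≈ 0.76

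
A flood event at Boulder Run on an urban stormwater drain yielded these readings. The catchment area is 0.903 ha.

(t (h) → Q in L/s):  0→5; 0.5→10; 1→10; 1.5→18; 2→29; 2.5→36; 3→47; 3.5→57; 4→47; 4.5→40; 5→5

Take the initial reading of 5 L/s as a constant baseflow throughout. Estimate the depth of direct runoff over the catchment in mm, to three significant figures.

d ≈ 49.6 mm

Direct runoff: 0.0, 5.0, 5.0, 13.0, 24.0, 31.0, 42.0, 52.0, 42.0, 35.0, 0.0 L/s; ΣQ_DR = 249.0 L/s.
V = ΣQ_DR · Δt = 249.0 × 1800 s = 4.482 × 10^5 L.
Over A = 0.903 ha, depth = V / A = 49.6 mm.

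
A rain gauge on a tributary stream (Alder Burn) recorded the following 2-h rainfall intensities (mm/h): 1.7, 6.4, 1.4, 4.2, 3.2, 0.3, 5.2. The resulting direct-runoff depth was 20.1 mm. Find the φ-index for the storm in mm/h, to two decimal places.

φ ≈ 2.24 mm/h

Only the 4 blocks with intensity above φ contribute runoff: 6.4, 4.2, 3.2, 5.2 mm/h.
Σ(I−φ)·Δt = d  ⇒  (6.4+4.2+3.2+5.2 − 4φ)·2 = 20.1
φ = (19.00 − 20.1/2) / 4 = 2.24 mm/h.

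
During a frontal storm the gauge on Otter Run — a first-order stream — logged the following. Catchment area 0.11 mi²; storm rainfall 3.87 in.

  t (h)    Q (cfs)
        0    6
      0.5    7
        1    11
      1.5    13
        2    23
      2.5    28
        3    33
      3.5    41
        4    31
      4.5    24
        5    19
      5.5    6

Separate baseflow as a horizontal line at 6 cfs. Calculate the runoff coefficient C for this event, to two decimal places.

C ≈ 0.31

ΣQ_DR = 170.0 cfs; V = ΣQ_DR·Δt = 3.060 × 10^5 ft³.
Runoff depth d = V / A = 1.197 in.
C = d / P = 1.197 / 3.87 = 0.31.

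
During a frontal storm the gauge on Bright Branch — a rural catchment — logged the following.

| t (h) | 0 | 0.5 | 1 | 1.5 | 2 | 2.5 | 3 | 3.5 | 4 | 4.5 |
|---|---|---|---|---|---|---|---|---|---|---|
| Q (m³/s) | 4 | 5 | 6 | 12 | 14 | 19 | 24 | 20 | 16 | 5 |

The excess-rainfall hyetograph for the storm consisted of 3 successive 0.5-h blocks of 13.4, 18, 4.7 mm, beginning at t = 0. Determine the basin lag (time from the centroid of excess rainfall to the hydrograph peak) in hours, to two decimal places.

Centroid of excess rainfall: t_c = Σ P_i·t̄_i / ΣP_i = 0.6295 h (block centres at 0.25, 0.75, 1.25 h).
Hydrograph peak occurs at t = 3 h, so basin lag t_L = 3 − 0.6295 = 2.37 h.

t_L ≈ 2.37 h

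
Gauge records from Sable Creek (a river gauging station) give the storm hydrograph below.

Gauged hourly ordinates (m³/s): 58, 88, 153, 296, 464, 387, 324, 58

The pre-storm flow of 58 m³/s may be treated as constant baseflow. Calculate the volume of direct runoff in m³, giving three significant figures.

V ≈ 4.91 × 10^6 m³

Direct-runoff ordinates (Q − Q_b): 0.0, 30.0, 95.0, 238.0, 406.0, 329.0, 266.0, 0.0 m³/s.
ΣQ_DR = 1364 m³/s.
With Δt = 1 h = 3600 s, V = ΣQ_DR · Δt = 1364 × 3600 = 4.91 × 10^6 m³.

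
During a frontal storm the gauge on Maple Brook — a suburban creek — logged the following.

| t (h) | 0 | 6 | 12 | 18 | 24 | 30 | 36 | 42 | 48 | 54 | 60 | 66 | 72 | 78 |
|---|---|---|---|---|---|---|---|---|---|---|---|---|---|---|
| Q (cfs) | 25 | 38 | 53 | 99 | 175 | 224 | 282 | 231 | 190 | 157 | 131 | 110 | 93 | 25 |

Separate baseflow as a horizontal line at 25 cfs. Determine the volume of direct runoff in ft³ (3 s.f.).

Direct-runoff ordinates (Q − Q_b): 0.0, 13.0, 28.0, 74.0, 150.0, 199.0, 257.0, 206.0, 165.0, 132.0, 106.0, 85.0, 68.0, 0.0 cfs.
ΣQ_DR = 1483 cfs.
With Δt = 6 h = 21600 s, V = ΣQ_DR · Δt = 1483 × 21600 = 3.20 × 10^7 ft³.

V ≈ 3.20 × 10^7 ft³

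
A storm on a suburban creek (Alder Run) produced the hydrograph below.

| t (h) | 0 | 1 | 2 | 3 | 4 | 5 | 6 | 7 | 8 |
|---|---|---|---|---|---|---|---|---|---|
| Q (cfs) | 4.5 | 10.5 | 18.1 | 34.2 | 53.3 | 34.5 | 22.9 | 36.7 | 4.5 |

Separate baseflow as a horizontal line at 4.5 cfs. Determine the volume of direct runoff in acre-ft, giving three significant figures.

V ≈ 14.8 acre-ft

Direct-runoff ordinates (Q − Q_b): 0.0, 6.0, 13.6, 29.7, 48.8, 30.0, 18.4, 32.2, 0.0 cfs.
ΣQ_DR = 178.7 cfs.
With Δt = 1 h = 3600 s, V = ΣQ_DR · Δt = 178.7 × 3600 = 6.43 × 10^5 ft³ = 14.8 acre-ft.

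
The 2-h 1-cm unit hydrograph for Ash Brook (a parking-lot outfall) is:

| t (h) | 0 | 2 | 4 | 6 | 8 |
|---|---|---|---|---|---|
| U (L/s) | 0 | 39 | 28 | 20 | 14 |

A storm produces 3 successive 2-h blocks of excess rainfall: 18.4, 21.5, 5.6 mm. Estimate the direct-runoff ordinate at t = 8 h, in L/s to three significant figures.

Q ≈ 84.4 L/s

By discrete convolution, Q_j = Σ (P_i / 10 mm) · U_{j−i}.
At t = 8 h (j=4): Q = (18.4/10)·14 + (21.5/10)·20 + (5.6/10)·28 = 84.4 L/s.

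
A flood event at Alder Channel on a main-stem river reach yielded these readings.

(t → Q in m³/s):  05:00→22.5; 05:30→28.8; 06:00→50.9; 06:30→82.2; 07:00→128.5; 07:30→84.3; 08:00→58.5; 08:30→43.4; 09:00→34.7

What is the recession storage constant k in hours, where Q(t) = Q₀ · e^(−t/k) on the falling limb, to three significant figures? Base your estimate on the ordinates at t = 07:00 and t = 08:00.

On the falling limb, Q drops from 128.5 to 58.5 m³/s between t = 07:00 and t = 08:00 (Δt = 1 h).
k = −Δt / ln(Q₂/Q₁) = −1 / ln(58.5/128.5) = 1.27 h.

k ≈ 1.27 h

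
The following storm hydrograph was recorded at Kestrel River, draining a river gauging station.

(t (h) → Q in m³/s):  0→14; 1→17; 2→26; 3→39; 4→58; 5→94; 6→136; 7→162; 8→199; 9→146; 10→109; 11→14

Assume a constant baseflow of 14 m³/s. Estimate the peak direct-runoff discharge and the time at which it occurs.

Q_p = 185.0 m³/s at t = 8 h

Subtracting baseflow gives direct-runoff ordinates: 0.0, 3.0, 12.0, 25.0, 44.0, 80.0, 122.0, 148.0, 185.0, 132.0, 95.0, 0.0 m³/s.
The maximum is 185.0 m³/s, occurring at the reading for t = 8 h.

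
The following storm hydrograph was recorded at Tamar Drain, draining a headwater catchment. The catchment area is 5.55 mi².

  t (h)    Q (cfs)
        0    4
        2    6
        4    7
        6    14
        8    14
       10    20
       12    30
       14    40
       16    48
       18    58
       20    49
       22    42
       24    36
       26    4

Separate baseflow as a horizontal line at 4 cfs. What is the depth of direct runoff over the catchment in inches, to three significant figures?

Direct runoff: 0.0, 2.0, 3.0, 10.0, 10.0, 16.0, 26.0, 36.0, 44.0, 54.0, 45.0, 38.0, 32.0, 0.0 cfs; ΣQ_DR = 316.0 cfs.
V = ΣQ_DR · Δt = 316.0 × 7200 s = 2.275 × 10^6 ft³.
Over A = 5.55 mi², depth = V / A = 0.176 in.

d ≈ 0.176 in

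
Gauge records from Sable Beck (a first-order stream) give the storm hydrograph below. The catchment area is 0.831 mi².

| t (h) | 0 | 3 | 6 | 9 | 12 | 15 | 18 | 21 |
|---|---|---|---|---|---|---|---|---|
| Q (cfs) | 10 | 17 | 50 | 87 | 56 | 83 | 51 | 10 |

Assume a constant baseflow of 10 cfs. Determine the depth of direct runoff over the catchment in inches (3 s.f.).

Direct runoff: 0.0, 7.0, 40.0, 77.0, 46.0, 73.0, 41.0, 0.0 cfs; ΣQ_DR = 284.0 cfs.
V = ΣQ_DR · Δt = 284.0 × 10800 s = 3.067 × 10^6 ft³.
Over A = 0.831 mi², depth = V / A = 1.59 in.

d ≈ 1.59 in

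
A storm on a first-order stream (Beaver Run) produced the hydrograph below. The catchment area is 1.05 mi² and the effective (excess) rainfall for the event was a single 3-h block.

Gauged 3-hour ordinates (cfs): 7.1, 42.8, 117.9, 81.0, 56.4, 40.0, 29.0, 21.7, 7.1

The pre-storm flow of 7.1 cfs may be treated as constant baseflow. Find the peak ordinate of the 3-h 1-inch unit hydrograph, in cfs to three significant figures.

U_p ≈ 73.8 cfs

Direct runoff: 0.0, 35.7, 110.8, 73.9, 49.3, 32.9, 21.9, 14.6, 0.0 cfs; ΣQ_DR = 339.1 cfs, peak = 110.8 cfs.
Runoff depth d = ΣQ_DR·Δt / A = 339.1 × 10800 / (1.05 mi²) = 1.501 in.
The 1-inch UH is the DRH scaled by (1 in)/d, so U_p = 110.8 × 1/1.501 = 73.8 cfs.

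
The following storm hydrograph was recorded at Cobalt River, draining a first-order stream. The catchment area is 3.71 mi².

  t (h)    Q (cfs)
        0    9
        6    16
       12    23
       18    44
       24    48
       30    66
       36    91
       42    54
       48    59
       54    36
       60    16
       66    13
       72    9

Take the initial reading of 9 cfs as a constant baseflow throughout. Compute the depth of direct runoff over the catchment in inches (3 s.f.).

d ≈ 0.920 in

Direct runoff: 0.0, 7.0, 14.0, 35.0, 39.0, 57.0, 82.0, 45.0, 50.0, 27.0, 7.0, 4.0, 0.0 cfs; ΣQ_DR = 367.0 cfs.
V = ΣQ_DR · Δt = 367.0 × 21600 s = 7.927 × 10^6 ft³.
Over A = 3.71 mi², depth = V / A = 0.920 in.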